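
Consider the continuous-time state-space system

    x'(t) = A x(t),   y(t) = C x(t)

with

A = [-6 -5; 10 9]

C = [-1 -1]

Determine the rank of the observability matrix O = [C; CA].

1

CA = [[-4, -4]]
Observability matrix O = [C; CA] = [[-1, -1], [-4, -4]]
Every row of O is a scalar multiple of row 1 = [-1, -1] (multipliers 1, 4), so the rows span a one-dimensional space.
O ≠ 0, hence rank(O) = 1.
rank(O) = 1 < n = 2, so the pair (A, C) is not completely observable.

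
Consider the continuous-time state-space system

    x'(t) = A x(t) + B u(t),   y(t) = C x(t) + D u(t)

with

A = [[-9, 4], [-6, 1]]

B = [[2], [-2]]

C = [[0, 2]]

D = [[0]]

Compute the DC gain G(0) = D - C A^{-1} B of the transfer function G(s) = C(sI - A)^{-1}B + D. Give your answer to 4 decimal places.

G(0) = C(-A)^{-1}B + D = -C A^{-1} B + D.
det A = 15, so A^{-1} = (1/15)·adj(A) = [[1/15, -4/15], [2/5, -3/5]]
A^{-1} B = [2/3, 2]^T
C A^{-1} B = 4
G(0) = D - C A^{-1} B = 0 - (4) = -4

-4.0000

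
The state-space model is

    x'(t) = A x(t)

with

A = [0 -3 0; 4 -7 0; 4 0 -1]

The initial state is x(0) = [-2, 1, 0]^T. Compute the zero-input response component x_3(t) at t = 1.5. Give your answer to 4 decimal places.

det(sI - A) = s^3 - (tr A)s^2 + (M11 + M22 + M33)s - det A, where Mii is the 2×2 principal minor of A obtained by deleting row i and column i.
tr A = 0 + (-7) + (-1) = -8; M11 = (-7)·(-1) - 0·0 = 7 - 0 = 7; M22 = 0·(-1) - 0·4 = 0 - 0 = 0; M33 = 0·(-7) - (-3)·4 = 0 - (-12) = 12; sum of minors = 19.
det A = 0·((-7)·(-1) - 0·0) - (-3)·(4·(-1) - 0·4) + 0·(4·0 - (-7)·4) = 0·7 - (-3)·(-4) + 0·28 = -12.
So p(s) = det(sI - A) = s^3 + 8s^2 + 19s + 12.
Rational-root test: any integer root divides 12. Testing small divisors, s = -1 works: p(-1) = -1 + 8 + (-19) + 12 = 0, so (s + 1) is a factor.
Dividing, p(s) = (s + 1)(s^2 + 7s + 12).
Factor s^2 + 7s + 12: two numbers with sum -7 and product 12 are -3 and -4, so s^2 + 7s + 12 = (s + 3)(s + 4).
Hence p(s) = (s + 1) (s + 3) (s + 4), with roots -4, -3, -1.
The eigenvalues -4, -3, -1 are distinct and real, so A is diagonalisable and x(t) = e^{At} x(0) = V diag(e^{λ_i t}) V^{-1} x(0), where the columns of V are the eigenvectors.
λ = -4: A - (-4)I = [[4, -3, 0], [4, -3, 0], [4, 0, 3]]. v must be orthogonal to every row; (row 1) × (row 3) = [-9, -12, 12], so take v_1 = [-3, -4, 4]^T.
λ = -3: A - (-3)I = [[3, -3, 0], [4, -4, 0], [4, 0, 2]]. v must be orthogonal to every row; (row 1) × (row 3) = [-6, -6, 12], so take v_2 = [1, 1, -2]^T.
λ = -1: A - (-1)I = [[1, -3, 0], [4, -6, 0], [4, 0, 0]]. v must be orthogonal to every row; (row 1) × (row 2) = [0, 0, 6], so take v_3 = [0, 0, 1]^T.
V = [v_1 v_2 v_3] = [[-3, 1, 0], [-4, 1, 0], [4, -2, 1]] has det V = 1, so V^{-1} = adj(V)/det V = [[1, -1, 0], [4, -3, 0], [4, -2, 1]].
Modal coordinates z(0) = V^{-1} x(0): 1·(-2) + (-1)·1 + 0·0 = -3; 4·(-2) + (-3)·1 + 0·0 = -11; 4·(-2) + (-2)·1 + 1·0 = -10; so z(0) = [-3, -11, -10]^T.
x_3(t) = Σ_i (v_i)_3 · z_i(0) · e^{λ_i t} (row 3 of V times the modal terms).
x_3(1.5) = 4·(-3)·e^{-4·1.5} + (-2)·(-11)·e^{-3·1.5} + 1·(-10)·e^{-1·1.5} = (-12)·0.00247875 + 22·0.01110900 + (-10)·0.22313016 = -2.0166.

-2.0166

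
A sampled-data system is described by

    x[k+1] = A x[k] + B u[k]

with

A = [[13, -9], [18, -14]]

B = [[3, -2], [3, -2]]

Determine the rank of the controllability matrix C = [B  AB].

AB = [[12, -8], [12, -8]]
Controllability matrix C = [B  AB] = [[3, -2, 12, -8], [3, -2, 12, -8]]
Every column of C is a scalar multiple of column 1 = [3, 3] (multipliers 1, -2/3, 4, -8/3), so the columns span a one-dimensional space.
C ≠ 0, hence rank(C) = 1.
rank(C) = 1 < n = 2, so the pair (A, B) is not completely controllable.

1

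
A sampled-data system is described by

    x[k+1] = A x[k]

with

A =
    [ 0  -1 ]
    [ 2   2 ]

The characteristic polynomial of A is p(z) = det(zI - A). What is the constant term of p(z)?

For a 2×2 matrix, det(zI - A) = z^2 - (tr A)z + det A.
tr A = 2, det A = 2.
So p(z) = z^2 - 2z + 2.
The constant term is 2.

2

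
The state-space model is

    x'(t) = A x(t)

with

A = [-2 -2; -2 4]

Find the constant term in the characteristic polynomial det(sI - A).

For a 2×2 matrix, det(sI - A) = s^2 - (tr A)s + det A.
tr A = 2, det A = -12.
So p(s) = s^2 - 2s - 12.
The constant term is -12.

-12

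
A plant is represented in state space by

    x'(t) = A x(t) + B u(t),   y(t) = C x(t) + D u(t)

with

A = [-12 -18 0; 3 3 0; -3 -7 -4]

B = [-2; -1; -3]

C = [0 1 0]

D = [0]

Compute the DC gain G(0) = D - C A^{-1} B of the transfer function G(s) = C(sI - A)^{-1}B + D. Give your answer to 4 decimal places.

-1.0000

G(0) = C(-A)^{-1}B + D = -C A^{-1} B + D.
det A = -72, so A^{-1} = (1/-72)·adj(A) = [[1/6, 1, 0], [-1/6, -2/3, 0], [1/6, 5/12, -1/4]]
A^{-1} B = [-4/3, 1, 0]^T
C A^{-1} B = 1
G(0) = D - C A^{-1} B = 0 - (1) = -1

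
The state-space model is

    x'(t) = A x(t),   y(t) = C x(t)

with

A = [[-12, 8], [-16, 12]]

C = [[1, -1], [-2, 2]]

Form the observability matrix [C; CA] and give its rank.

1

CA = [[4, -4], [-8, 8]]
Observability matrix O = [C; CA] = [[1, -1], [-2, 2], [4, -4], [-8, 8]]
Every row of O is a scalar multiple of row 1 = [1, -1] (multipliers 1, -2, 4, -8), so the rows span a one-dimensional space.
O ≠ 0, hence rank(O) = 1.
rank(O) = 1 < n = 2, so the pair (A, C) is not completely observable.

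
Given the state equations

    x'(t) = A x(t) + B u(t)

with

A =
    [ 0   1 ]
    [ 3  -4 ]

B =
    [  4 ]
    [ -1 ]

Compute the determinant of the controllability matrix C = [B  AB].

AB = [[-1], [16]]
Controllability matrix C = [B  AB] = [[4, -1], [-1, 16]]
det(C) = 4·16 - (-1)·(-1) = 64 - 1 = 63
Since det(C) ≠ 0, rank(C) = 2 and the system is completely controllable.

63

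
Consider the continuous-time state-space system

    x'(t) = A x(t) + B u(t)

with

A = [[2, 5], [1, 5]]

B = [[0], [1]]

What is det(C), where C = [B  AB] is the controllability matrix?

-5

AB = [[5], [5]]
Controllability matrix C = [B  AB] = [[0, 5], [1, 5]]
det(C) = 0·5 - 5·1 = 0 - 5 = -5
Since det(C) ≠ 0, rank(C) = 2 and the system is completely controllable.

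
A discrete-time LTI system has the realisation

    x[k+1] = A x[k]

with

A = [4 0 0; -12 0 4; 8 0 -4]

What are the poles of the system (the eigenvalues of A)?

-4, 0, 4

det(zI - A) = z^3 - (tr A)z^2 + (M11 + M22 + M33)z - det A, where Mii is the 2×2 principal minor of A obtained by deleting row i and column i.
tr A = 4 + 0 + (-4) = 0; M11 = 0·(-4) - 4·0 = 0 - 0 = 0; M22 = 4·(-4) - 0·8 = -16 - 0 = -16; M33 = 4·0 - 0·(-12) = 0 - 0 = 0; sum of minors = -16.
det A = 4·(0·(-4) - 4·0) - 0·((-12)·(-4) - 4·8) + 0·((-12)·0 - 0·8) = 4·0 - 0·16 + 0·0 = 0.
So p(z) = det(zI - A) = z^3 - 16z.
The constant term is 0, so p(z) = z(z^2 - 16).
Factor z^2 - 16: two numbers with sum 0 and product -16 are 4 and -4, so z^2 - 16 = (z - 4)(z + 4).
Hence p(z) = z (z - 4) (z + 4), with roots -4, 0, 4.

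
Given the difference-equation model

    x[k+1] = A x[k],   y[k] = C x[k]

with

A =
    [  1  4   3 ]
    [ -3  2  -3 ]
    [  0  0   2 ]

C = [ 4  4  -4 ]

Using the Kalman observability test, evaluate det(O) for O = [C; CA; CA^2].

CA = [[-8, 24, -8]]
CA^2 = [[-80, 16, -112]]
Observability matrix O = [C; CA; CA^2] = [[4, 4, -4], [-8, 24, -8], [-80, 16, -112]]
Expanding along the first row, det(O) = 4·(24·(-112) - (-8)·16) - 4·((-8)·(-112) - (-8)·(-80)) + (-4)·((-8)·16 - 24·(-80)) = 4·(-2560) - 4·256 + (-4)·1792 = -18432
Since det(O) ≠ 0, rank(O) = 3 and the system is completely observable.

-18432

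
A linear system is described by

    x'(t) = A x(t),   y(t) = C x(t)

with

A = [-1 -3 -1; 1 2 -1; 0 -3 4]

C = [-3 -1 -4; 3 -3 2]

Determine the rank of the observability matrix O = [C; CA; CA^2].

CA = [[2, 19, -12], [-6, -21, 8]]
CA^2 = [[17, 68, -69], [-15, -48, 59]]
Observability matrix O = [C; CA; CA^2] = [[-3, -1, -4], [3, -3, 2], [2, 19, -12], [-6, -21, 8], [17, 68, -69], [-15, -48, 59]]
Take the 3×3 submatrix of O formed by rows 1, 2, 3: [[-3, -1, -4], [3, -3, 2], [2, 19, -12]]. Its determinant is (-3)·((-3)·(-12) - 2·19) - (-1)·(3·(-12) - 2·2) + (-4)·(3·19 - (-3)·2) = (-3)·(-2) - (-1)·(-40) + (-4)·63 = -286 ≠ 0.
So rank(O) ≥ 3; since O has 3 columns, rank(O) = 3.
rank(O) = 3 = n, so the pair (A, C) is completely observable.

3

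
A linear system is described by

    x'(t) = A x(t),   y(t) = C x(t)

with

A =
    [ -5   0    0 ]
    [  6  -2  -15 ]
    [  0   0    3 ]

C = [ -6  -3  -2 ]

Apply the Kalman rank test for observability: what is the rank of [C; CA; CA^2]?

2

CA = [[12, 6, 39]]
CA^2 = [[-24, -12, 27]]
Observability matrix O = [C; CA; CA^2] = [[-6, -3, -2], [12, 6, 39], [-24, -12, 27]]
The columns c1, c2, c3 of O are linearly dependent: -c1 + 2·c2 = 0 (check each entry), so rank(O) ≤ 2.
The 2×2 minor from rows 1, 2, columns 1, 3 is (-6)·39 - (-2)·12 = -234 - (-24) = -210 ≠ 0, so rank(O) = 2.
rank(O) = 2 < n = 3, so the pair (A, C) is not completely observable.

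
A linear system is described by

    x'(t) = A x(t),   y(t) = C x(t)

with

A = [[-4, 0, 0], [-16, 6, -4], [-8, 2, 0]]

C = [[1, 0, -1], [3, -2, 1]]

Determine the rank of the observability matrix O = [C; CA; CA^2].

CA = [[4, -2, 0], [12, -10, 8]]
CA^2 = [[16, -12, 8], [48, -44, 40]]
Observability matrix O = [C; CA; CA^2] = [[1, 0, -1], [3, -2, 1], [4, -2, 0], [12, -10, 8], [16, -12, 8], [48, -44, 40]]
The columns c1, c2, c3 of O are linearly dependent: c1 + 2·c2 + c3 = 0 (check each entry), so rank(O) ≤ 2.
The 2×2 minor from rows 1, 2, columns 1, 2 is 1·(-2) - 0·3 = -2 - 0 = -2 ≠ 0, so rank(O) = 2.
rank(O) = 2 < n = 3, so the pair (A, C) is not completely observable.

2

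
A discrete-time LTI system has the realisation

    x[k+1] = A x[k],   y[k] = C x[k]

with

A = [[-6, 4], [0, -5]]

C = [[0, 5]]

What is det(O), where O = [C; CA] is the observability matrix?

0

CA = [[0, -25]]
Observability matrix O = [C; CA] = [[0, 5], [0, -25]]
det(O) = 0·(-25) - 5·0 = 0 - 0 = 0
Since det(O) = 0, rank(O) < 2 and the system is not completely observable.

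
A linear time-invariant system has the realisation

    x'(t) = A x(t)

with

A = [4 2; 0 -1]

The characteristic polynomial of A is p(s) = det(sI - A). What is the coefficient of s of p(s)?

-3

For a 2×2 matrix, det(sI - A) = s^2 - (tr A)s + det A.
tr A = 3, det A = -4.
So p(s) = s^2 - 3s - 4.
The coefficient of s is -3.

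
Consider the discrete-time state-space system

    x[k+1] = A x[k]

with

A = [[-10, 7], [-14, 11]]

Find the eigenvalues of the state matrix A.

-3, 4

det(zI - A) = z^2 - (tr A)z + det A, with tr A = (-10) + 11 = 1 and det A = (-10)·11 - 7·(-14) = -110 - (-98) = -12.
So p(z) = det(zI - A) = z^2 - z - 12.
Factor z^2 - z - 12: two numbers with sum 1 and product -12 are 4 and -3, so z^2 - z - 12 = (z - 4)(z + 3).
Hence p(z) = (z - 4) (z + 3), with roots -3, 4.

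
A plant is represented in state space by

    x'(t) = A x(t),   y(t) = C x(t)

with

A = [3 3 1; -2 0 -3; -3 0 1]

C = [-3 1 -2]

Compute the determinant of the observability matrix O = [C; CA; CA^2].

-44

CA = [[-5, -9, -8]]
CA^2 = [[27, -15, 14]]
Observability matrix O = [C; CA; CA^2] = [[-3, 1, -2], [-5, -9, -8], [27, -15, 14]]
Expanding along the first row, det(O) = (-3)·((-9)·14 - (-8)·(-15)) - 1·((-5)·14 - (-8)·27) + (-2)·((-5)·(-15) - (-9)·27) = (-3)·(-246) - 1·146 + (-2)·318 = -44
Since det(O) ≠ 0, rank(O) = 3 and the system is completely observable.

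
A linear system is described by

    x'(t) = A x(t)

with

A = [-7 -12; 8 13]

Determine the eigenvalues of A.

det(sI - A) = s^2 - (tr A)s + det A, with tr A = (-7) + 13 = 6 and det A = (-7)·13 - (-12)·8 = -91 - (-96) = 5.
So p(s) = det(sI - A) = s^2 - 6s + 5.
Factor s^2 - 6s + 5: two numbers with sum 6 and product 5 are 5 and 1, so s^2 - 6s + 5 = (s - 5)(s - 1).
Hence p(s) = (s - 5) (s - 1), with roots 1, 5.
At least one eigenvalue has non-negative real part, so the system is not asymptotically stable.

1, 5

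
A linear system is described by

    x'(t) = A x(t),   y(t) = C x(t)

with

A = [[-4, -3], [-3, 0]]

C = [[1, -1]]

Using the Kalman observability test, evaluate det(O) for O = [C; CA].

CA = [[-1, -3]]
Observability matrix O = [C; CA] = [[1, -1], [-1, -3]]
det(O) = 1·(-3) - (-1)·(-1) = -3 - 1 = -4
Since det(O) ≠ 0, rank(O) = 2 and the system is completely observable.

-4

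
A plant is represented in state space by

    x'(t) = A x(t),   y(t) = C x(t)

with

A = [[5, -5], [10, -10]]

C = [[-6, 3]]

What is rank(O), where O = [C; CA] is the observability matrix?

CA = [[0, 0]]
Observability matrix O = [C; CA] = [[-6, 3], [0, 0]]
Every row of O is a scalar multiple of row 1 = [-6, 3] (multipliers 1, 0), so the rows span a one-dimensional space.
O ≠ 0, hence rank(O) = 1.
rank(O) = 1 < n = 2, so the pair (A, C) is not completely observable.

1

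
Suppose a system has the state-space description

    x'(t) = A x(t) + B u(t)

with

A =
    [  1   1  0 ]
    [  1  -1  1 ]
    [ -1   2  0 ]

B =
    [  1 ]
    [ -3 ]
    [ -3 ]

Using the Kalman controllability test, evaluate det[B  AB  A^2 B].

AB = [[-2], [1], [-7]]
A^2B = [[-1], [-10], [4]]
Controllability matrix C = [B  AB  A^2B] = [[1, -2, -1], [-3, 1, -10], [-3, -7, 4]]
Expanding along the first row, det(C) = 1·(1·4 - (-10)·(-7)) - (-2)·((-3)·4 - (-10)·(-3)) + (-1)·((-3)·(-7) - 1·(-3)) = 1·(-66) - (-2)·(-42) + (-1)·24 = -174
Since det(C) ≠ 0, rank(C) = 3 and the system is completely controllable.

-174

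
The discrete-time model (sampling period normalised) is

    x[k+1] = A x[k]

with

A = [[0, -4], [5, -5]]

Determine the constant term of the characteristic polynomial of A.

20

For a 2×2 matrix, det(zI - A) = z^2 - (tr A)z + det A.
tr A = -5, det A = 20.
So p(z) = z^2 + 5z + 20.
The constant term is 20.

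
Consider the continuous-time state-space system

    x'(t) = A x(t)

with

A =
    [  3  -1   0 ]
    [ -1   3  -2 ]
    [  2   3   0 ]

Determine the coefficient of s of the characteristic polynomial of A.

Expand det(sI - A) for the 3×3 matrix.
p(s) = s^3 - 6s^2 + 14s - 22.
(Check: constant term = det(-A) = (-1)^3 det A = -22; coefficient of s^2 = -tr A = -6.)
The coefficient of s is 14.

14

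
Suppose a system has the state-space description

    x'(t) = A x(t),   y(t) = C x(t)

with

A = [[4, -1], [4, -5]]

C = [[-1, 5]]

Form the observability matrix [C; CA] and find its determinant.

-56

CA = [[16, -24]]
Observability matrix O = [C; CA] = [[-1, 5], [16, -24]]
det(O) = (-1)·(-24) - 5·16 = 24 - 80 = -56
Since det(O) ≠ 0, rank(O) = 2 and the system is completely observable.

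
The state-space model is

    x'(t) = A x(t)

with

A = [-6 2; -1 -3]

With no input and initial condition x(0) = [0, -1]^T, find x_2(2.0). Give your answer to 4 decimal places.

-0.0006

det(sI - A) = s^2 - (tr A)s + det A, with tr A = (-6) + (-3) = -9 and det A = (-6)·(-3) - 2·(-1) = 18 - (-2) = 20.
So p(s) = det(sI - A) = s^2 + 9s + 20.
Factor s^2 + 9s + 20: two numbers with sum -9 and product 20 are -4 and -5, so s^2 + 9s + 20 = (s + 4)(s + 5).
Hence p(s) = (s + 4) (s + 5), with roots -5, -4.
The eigenvalues -5, -4 are distinct and real, so A is diagonalisable and x(t) = e^{At} x(0) = V diag(e^{λ_i t}) V^{-1} x(0), where the columns of V are the eigenvectors.
λ = -5: A - (-5)I = [[-1, 2], [-1, 2]]. Row 1 gives (-1)·v1 + 2·v2 = 0, so take v_1 = [-2, -1]^T.
λ = -4: A - (-4)I = [[-2, 2], [-1, 1]]. Row 1 gives (-2)·v1 + 2·v2 = 0, so take v_2 = [-1, -1]^T.
V = [v_1 v_2] = [[-2, -1], [-1, -1]] has det V = 1, so V^{-1} = adj(V)/det V = [[-1, 1], [1, -2]].
Modal coordinates z(0) = V^{-1} x(0): (-1)·0 + 1·(-1) = -1; 1·0 + (-2)·(-1) = 2; so z(0) = [-1, 2]^T.
x_2(t) = Σ_i (v_i)_2 · z_i(0) · e^{λ_i t} (row 2 of V times the modal terms).
x_2(2.0) = (-1)·(-1)·e^{-5·2.0} + (-1)·2·e^{-4·2.0} = 1·0.000045 + (-2)·0.000335 = -0.0006.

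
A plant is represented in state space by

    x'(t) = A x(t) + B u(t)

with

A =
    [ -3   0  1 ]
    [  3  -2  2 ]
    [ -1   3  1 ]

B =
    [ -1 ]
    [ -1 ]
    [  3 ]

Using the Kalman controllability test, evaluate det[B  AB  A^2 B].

472

AB = [[6], [5], [1]]
A^2B = [[-17], [10], [10]]
Controllability matrix C = [B  AB  A^2B] = [[-1, 6, -17], [-1, 5, 10], [3, 1, 10]]
Expanding along the first row, det(C) = (-1)·(5·10 - 10·1) - 6·((-1)·10 - 10·3) + (-17)·((-1)·1 - 5·3) = (-1)·40 - 6·(-40) + (-17)·(-16) = 472
Since det(C) ≠ 0, rank(C) = 3 and the system is completely controllable.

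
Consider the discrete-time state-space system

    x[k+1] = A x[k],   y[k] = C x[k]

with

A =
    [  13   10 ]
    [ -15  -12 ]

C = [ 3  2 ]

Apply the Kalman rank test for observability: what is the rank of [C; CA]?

CA = [[9, 6]]
Observability matrix O = [C; CA] = [[3, 2], [9, 6]]
Every row of O is a scalar multiple of row 1 = [3, 2] (multipliers 1, 3), so the rows span a one-dimensional space.
O ≠ 0, hence rank(O) = 1.
rank(O) = 1 < n = 2, so the pair (A, C) is not completely observable.

1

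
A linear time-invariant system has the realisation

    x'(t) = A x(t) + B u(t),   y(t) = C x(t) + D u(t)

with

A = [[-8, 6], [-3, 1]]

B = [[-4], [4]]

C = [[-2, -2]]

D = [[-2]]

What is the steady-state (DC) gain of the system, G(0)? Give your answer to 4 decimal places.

-16.4000

G(0) = C(-A)^{-1}B + D = -C A^{-1} B + D.
det A = 10, so A^{-1} = (1/10)·adj(A) = [[1/10, -3/5], [3/10, -4/5]]
A^{-1} B = [-14/5, -22/5]^T
C A^{-1} B = 72/5
G(0) = D - C A^{-1} B = -2 - (72/5) = -82/5 ≈ -16.4000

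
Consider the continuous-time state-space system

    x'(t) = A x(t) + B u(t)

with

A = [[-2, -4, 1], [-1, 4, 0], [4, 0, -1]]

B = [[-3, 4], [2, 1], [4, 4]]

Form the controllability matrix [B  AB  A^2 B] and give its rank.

3

AB = [[2, -8], [11, 0], [-16, 12]]
A^2B = [[-64, 28], [42, 8], [24, -44]]
Controllability matrix C = [B  AB  A^2B] = [[-3, 4, 2, -8, -64, 28], [2, 1, 11, 0, 42, 8], [4, 4, -16, 12, 24, -44]]
Take the 3×3 submatrix of C formed by columns 1, 2, 3: [[-3, 4, 2], [2, 1, 11], [4, 4, -16]]. Its determinant is (-3)·(1·(-16) - 11·4) - 4·(2·(-16) - 11·4) + 2·(2·4 - 1·4) = (-3)·(-60) - 4·(-76) + 2·4 = 492 ≠ 0.
So rank(C) ≥ 3; since C has 3 rows, rank(C) = 3.
rank(C) = 3 = n, so the pair (A, B) is completely controllable.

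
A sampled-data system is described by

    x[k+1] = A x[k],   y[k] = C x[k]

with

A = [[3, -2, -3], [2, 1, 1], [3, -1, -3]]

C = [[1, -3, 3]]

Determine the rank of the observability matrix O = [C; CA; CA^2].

3

CA = [[6, -8, -15]]
CA^2 = [[-43, -5, 19]]
Observability matrix O = [C; CA; CA^2] = [[1, -3, 3], [6, -8, -15], [-43, -5, 19]]
det(O) = 1·((-8)·19 - (-15)·(-5)) - (-3)·(6·19 - (-15)·(-43)) + 3·(6·(-5) - (-8)·(-43)) = 1·(-227) - (-3)·(-531) + 3·(-374) = -2942 ≠ 0, so rank(O) = 3.
rank(O) = 3 = n, so the pair (A, C) is completely observable.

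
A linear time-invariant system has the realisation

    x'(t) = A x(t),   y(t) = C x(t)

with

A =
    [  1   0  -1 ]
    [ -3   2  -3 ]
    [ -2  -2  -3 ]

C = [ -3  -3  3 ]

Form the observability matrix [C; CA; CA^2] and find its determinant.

CA = [[0, -12, 3]]
CA^2 = [[30, -30, 27]]
Observability matrix O = [C; CA; CA^2] = [[-3, -3, 3], [0, -12, 3], [30, -30, 27]]
Expanding along the first row, det(O) = (-3)·((-12)·27 - 3·(-30)) - (-3)·(0·27 - 3·30) + 3·(0·(-30) - (-12)·30) = (-3)·(-234) - (-3)·(-90) + 3·360 = 1512
Since det(O) ≠ 0, rank(O) = 3 and the system is completely observable.

1512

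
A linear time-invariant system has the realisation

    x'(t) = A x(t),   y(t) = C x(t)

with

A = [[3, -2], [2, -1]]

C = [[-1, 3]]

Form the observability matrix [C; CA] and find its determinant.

-8

CA = [[3, -1]]
Observability matrix O = [C; CA] = [[-1, 3], [3, -1]]
det(O) = (-1)·(-1) - 3·3 = 1 - 9 = -8
Since det(O) ≠ 0, rank(O) = 2 and the system is completely observable.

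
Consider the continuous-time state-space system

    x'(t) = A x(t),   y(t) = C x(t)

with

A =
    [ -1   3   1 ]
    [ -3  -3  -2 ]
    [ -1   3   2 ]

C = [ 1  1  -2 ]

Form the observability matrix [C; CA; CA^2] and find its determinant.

-452

CA = [[-2, -6, -5]]
CA^2 = [[25, -3, 0]]
Observability matrix O = [C; CA; CA^2] = [[1, 1, -2], [-2, -6, -5], [25, -3, 0]]
Expanding along the first row, det(O) = 1·((-6)·0 - (-5)·(-3)) - 1·((-2)·0 - (-5)·25) + (-2)·((-2)·(-3) - (-6)·25) = 1·(-15) - 1·125 + (-2)·156 = -452
Since det(O) ≠ 0, rank(O) = 3 and the system is completely observable.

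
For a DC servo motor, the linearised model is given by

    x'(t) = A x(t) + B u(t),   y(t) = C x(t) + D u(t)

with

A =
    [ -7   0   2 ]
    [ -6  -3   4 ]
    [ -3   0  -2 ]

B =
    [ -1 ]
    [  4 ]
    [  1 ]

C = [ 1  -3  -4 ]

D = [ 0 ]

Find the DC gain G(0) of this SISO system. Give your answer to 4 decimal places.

G(0) = C(-A)^{-1}B + D = -C A^{-1} B + D.
det A = -60, so A^{-1} = (1/-60)·adj(A) = [[-1/10, 0, -1/10], [2/5, -1/3, -4/15], [3/20, 0, -7/20]]
A^{-1} B = [0, -2, -1/2]^T
C A^{-1} B = 8
G(0) = D - C A^{-1} B = 0 - (8) = -8

-8.0000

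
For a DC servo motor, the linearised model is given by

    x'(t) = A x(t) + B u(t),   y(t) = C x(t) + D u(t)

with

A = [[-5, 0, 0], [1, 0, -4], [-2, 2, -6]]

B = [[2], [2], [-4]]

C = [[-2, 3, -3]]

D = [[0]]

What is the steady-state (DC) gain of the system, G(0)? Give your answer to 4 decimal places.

10.0000

G(0) = C(-A)^{-1}B + D = -C A^{-1} B + D.
det A = -40, so A^{-1} = (1/-40)·adj(A) = [[-1/5, 0, 0], [-7/20, -3/4, 1/2], [-1/20, -1/4, 0]]
A^{-1} B = [-2/5, -21/5, -3/5]^T
C A^{-1} B = -10
G(0) = D - C A^{-1} B = 0 - (-10) = 10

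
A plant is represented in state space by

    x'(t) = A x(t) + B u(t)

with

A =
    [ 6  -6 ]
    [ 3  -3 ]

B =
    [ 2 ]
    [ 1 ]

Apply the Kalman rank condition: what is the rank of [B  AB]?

1

AB = [[6], [3]]
Controllability matrix C = [B  AB] = [[2, 6], [1, 3]]
Every column of C is a scalar multiple of column 1 = [2, 1] (multipliers 1, 3), so the columns span a one-dimensional space.
C ≠ 0, hence rank(C) = 1.
rank(C) = 1 < n = 2, so the pair (A, B) is not completely controllable.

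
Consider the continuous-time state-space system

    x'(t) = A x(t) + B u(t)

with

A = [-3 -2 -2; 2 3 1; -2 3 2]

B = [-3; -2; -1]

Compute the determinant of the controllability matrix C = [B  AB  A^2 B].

-4671

AB = [[15], [-13], [-2]]
A^2B = [[-15], [-11], [-73]]
Controllability matrix C = [B  AB  A^2B] = [[-3, 15, -15], [-2, -13, -11], [-1, -2, -73]]
Expanding along the first row, det(C) = (-3)·((-13)·(-73) - (-11)·(-2)) - 15·((-2)·(-73) - (-11)·(-1)) + (-15)·((-2)·(-2) - (-13)·(-1)) = (-3)·927 - 15·135 + (-15)·(-9) = -4671
Since det(C) ≠ 0, rank(C) = 3 and the system is completely controllable.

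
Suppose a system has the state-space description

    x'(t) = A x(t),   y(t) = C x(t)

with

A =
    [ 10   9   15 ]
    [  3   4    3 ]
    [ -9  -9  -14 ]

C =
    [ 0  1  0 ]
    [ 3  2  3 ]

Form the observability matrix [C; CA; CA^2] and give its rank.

2

CA = [[3, 4, 3], [9, 8, 9]]
CA^2 = [[15, 16, 15], [33, 32, 33]]
Observability matrix O = [C; CA; CA^2] = [[0, 1, 0], [3, 2, 3], [3, 4, 3], [9, 8, 9], [15, 16, 15], [33, 32, 33]]
The columns c1, c2, c3 of O are linearly dependent: -c1 + c3 = 0 (check each entry), so rank(O) ≤ 2.
The 2×2 minor from rows 1, 2, columns 1, 2 is 0·2 - 1·3 = 0 - 3 = -3 ≠ 0, so rank(O) = 2.
rank(O) = 2 < n = 3, so the pair (A, C) is not completely observable.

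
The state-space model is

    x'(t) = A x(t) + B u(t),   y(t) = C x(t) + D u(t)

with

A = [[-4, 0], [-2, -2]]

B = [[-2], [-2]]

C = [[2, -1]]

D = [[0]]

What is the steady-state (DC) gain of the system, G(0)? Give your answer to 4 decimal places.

G(0) = C(-A)^{-1}B + D = -C A^{-1} B + D.
det A = 8, so A^{-1} = (1/8)·adj(A) = [[-1/4, 0], [1/4, -1/2]]
A^{-1} B = [1/2, 1/2]^T
C A^{-1} B = 1/2
G(0) = D - C A^{-1} B = 0 - (1/2) = -1/2 ≈ -0.5000

-0.5000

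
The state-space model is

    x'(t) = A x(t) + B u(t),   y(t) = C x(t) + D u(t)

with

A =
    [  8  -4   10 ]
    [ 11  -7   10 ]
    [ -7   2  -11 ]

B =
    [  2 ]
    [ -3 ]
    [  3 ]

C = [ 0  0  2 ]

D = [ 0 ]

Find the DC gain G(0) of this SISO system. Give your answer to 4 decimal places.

-14.0000

G(0) = C(-A)^{-1}B + D = -C A^{-1} B + D.
det A = -18, so A^{-1} = (1/-18)·adj(A) = [[-19/6, 4/3, -5/3], [-17/6, 1, -5/3], [3/2, -2/3, 2/3]]
A^{-1} B = [-46/3, -41/3, 7]^T
C A^{-1} B = 14
G(0) = D - C A^{-1} B = 0 - (14) = -14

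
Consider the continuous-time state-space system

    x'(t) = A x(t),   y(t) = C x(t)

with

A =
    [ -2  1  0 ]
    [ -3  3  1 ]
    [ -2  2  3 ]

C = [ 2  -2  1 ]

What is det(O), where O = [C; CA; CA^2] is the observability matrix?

CA = [[0, -2, 1]]
CA^2 = [[4, -4, 1]]
Observability matrix O = [C; CA; CA^2] = [[2, -2, 1], [0, -2, 1], [4, -4, 1]]
Expanding along the first row, det(O) = 2·((-2)·1 - 1·(-4)) - (-2)·(0·1 - 1·4) + 1·(0·(-4) - (-2)·4) = 2·2 - (-2)·(-4) + 1·8 = 4
Since det(O) ≠ 0, rank(O) = 3 and the system is completely observable.

4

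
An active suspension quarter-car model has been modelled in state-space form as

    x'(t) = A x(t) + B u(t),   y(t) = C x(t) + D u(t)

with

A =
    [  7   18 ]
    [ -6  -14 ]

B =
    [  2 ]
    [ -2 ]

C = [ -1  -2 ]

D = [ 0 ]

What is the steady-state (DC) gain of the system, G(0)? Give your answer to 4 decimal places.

G(0) = C(-A)^{-1}B + D = -C A^{-1} B + D.
det A = 10, so A^{-1} = (1/10)·adj(A) = [[-7/5, -9/5], [3/5, 7/10]]
A^{-1} B = [4/5, -1/5]^T
C A^{-1} B = -2/5
G(0) = D - C A^{-1} B = 0 - (-2/5) = 2/5 ≈ 0.4000

0.4000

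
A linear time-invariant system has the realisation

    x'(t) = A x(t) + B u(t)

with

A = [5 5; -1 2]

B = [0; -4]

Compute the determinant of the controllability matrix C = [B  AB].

AB = [[-20], [-8]]
Controllability matrix C = [B  AB] = [[0, -20], [-4, -8]]
det(C) = 0·(-8) - (-20)·(-4) = 0 - 80 = -80
Since det(C) ≠ 0, rank(C) = 2 and the system is completely controllable.

-80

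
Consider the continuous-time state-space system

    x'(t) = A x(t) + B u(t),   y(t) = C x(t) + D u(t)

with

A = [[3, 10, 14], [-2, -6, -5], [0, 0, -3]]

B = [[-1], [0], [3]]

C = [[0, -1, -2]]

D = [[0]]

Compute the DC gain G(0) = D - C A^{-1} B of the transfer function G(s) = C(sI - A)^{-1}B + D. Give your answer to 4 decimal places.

G(0) = C(-A)^{-1}B + D = -C A^{-1} B + D.
det A = -6, so A^{-1} = (1/-6)·adj(A) = [[-3, -5, -17/3], [1, 3/2, 13/6], [0, 0, -1/3]]
A^{-1} B = [-14, 11/2, -1]^T
C A^{-1} B = -7/2
G(0) = D - C A^{-1} B = 0 - (-7/2) = 7/2 ≈ 3.5000

3.5000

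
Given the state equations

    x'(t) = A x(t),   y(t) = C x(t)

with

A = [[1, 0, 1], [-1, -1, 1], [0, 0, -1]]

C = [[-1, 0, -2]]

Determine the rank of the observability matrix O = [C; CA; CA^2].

2

CA = [[-1, 0, 1]]
CA^2 = [[-1, 0, -2]]
Observability matrix O = [C; CA; CA^2] = [[-1, 0, -2], [-1, 0, 1], [-1, 0, -2]]
Column 2 of O is identically zero, so rank(O) ≤ 2.
The 2×2 minor from rows 1, 2, columns 1, 3 is (-1)·1 - (-2)·(-1) = -1 - 2 = -3 ≠ 0, so rank(O) = 2.
rank(O) = 2 < n = 3, so the pair (A, C) is not completely observable.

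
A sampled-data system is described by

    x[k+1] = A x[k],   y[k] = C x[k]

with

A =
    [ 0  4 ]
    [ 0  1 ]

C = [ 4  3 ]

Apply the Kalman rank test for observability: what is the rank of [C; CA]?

2

CA = [[0, 19]]
Observability matrix O = [C; CA] = [[4, 3], [0, 19]]
det(O) = 4·19 - 3·0 = 76 - 0 = 76 ≠ 0, so rank(O) = 2.
rank(O) = 2 = n, so the pair (A, C) is completely observable.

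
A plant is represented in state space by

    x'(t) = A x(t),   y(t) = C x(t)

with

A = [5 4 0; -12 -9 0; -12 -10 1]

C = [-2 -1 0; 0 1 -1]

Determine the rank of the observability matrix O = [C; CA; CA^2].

2

CA = [[2, 1, 0], [0, 1, -1]]
CA^2 = [[-2, -1, 0], [0, 1, -1]]
Observability matrix O = [C; CA; CA^2] = [[-2, -1, 0], [0, 1, -1], [2, 1, 0], [0, 1, -1], [-2, -1, 0], [0, 1, -1]]
The columns c1, c2, c3 of O are linearly dependent: -c1 + 2·c2 + 2·c3 = 0 (check each entry), so rank(O) ≤ 2.
The 2×2 minor from rows 1, 2, columns 1, 2 is (-2)·1 - (-1)·0 = -2 - 0 = -2 ≠ 0, so rank(O) = 2.
rank(O) = 2 < n = 3, so the pair (A, C) is not completely observable.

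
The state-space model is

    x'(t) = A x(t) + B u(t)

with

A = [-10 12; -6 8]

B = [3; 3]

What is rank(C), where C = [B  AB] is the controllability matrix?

AB = [[6], [6]]
Controllability matrix C = [B  AB] = [[3, 6], [3, 6]]
Every column of C is a scalar multiple of column 1 = [3, 3] (multipliers 1, 2), so the columns span a one-dimensional space.
C ≠ 0, hence rank(C) = 1.
rank(C) = 1 < n = 2, so the pair (A, B) is not completely controllable.

1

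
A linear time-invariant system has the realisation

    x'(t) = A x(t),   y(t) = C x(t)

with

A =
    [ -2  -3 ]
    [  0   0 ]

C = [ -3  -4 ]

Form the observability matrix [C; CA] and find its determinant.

-3

CA = [[6, 9]]
Observability matrix O = [C; CA] = [[-3, -4], [6, 9]]
det(O) = (-3)·9 - (-4)·6 = -27 - (-24) = -3
Since det(O) ≠ 0, rank(O) = 2 and the system is completely observable.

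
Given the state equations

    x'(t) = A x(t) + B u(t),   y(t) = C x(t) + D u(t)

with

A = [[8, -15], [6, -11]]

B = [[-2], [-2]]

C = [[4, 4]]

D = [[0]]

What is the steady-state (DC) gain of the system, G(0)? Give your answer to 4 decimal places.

G(0) = C(-A)^{-1}B + D = -C A^{-1} B + D.
det A = 2, so A^{-1} = (1/2)·adj(A) = [[-11/2, 15/2], [-3, 4]]
A^{-1} B = [-4, -2]^T
C A^{-1} B = -24
G(0) = D - C A^{-1} B = 0 - (-24) = 24

24.0000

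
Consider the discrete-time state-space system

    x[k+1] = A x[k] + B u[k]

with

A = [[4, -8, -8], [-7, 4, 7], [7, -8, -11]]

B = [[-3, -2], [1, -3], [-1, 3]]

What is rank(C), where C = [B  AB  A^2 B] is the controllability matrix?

AB = [[-12, -8], [18, 23], [-18, -23]]
A^2B = [[-48, -32], [30, -13], [-30, 13]]
Controllability matrix C = [B  AB  A^2B] = [[-3, -2, -12, -8, -48, -32], [1, -3, 18, 23, 30, -13], [-1, 3, -18, -23, -30, 13]]
The rows r1, r2, r3 of C are linearly dependent: r2 + r3 = 0 (check each entry), so rank(C) ≤ 2.
The 2×2 minor from rows 1, 2, columns 1, 2 is (-3)·(-3) - (-2)·1 = 9 - (-2) = 11 ≠ 0, so rank(C) = 2.
rank(C) = 2 < n = 3, so the pair (A, B) is not completely controllable.

2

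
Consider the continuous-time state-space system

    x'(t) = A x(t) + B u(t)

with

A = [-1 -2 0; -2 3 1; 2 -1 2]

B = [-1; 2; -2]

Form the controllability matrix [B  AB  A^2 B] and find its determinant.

AB = [[-3], [6], [-8]]
A^2B = [[-9], [16], [-28]]
Controllability matrix C = [B  AB  A^2B] = [[-1, -3, -9], [2, 6, 16], [-2, -8, -28]]
Expanding along the first row, det(C) = (-1)·(6·(-28) - 16·(-8)) - (-3)·(2·(-28) - 16·(-2)) + (-9)·(2·(-8) - 6·(-2)) = (-1)·(-40) - (-3)·(-24) + (-9)·(-4) = 4
Since det(C) ≠ 0, rank(C) = 3 and the system is completely controllable.

4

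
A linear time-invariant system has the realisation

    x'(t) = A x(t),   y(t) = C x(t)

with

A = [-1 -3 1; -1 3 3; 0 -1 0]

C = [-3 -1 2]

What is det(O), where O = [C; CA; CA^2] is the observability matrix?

-172

CA = [[4, 4, -6]]
CA^2 = [[-8, 6, 16]]
Observability matrix O = [C; CA; CA^2] = [[-3, -1, 2], [4, 4, -6], [-8, 6, 16]]
Expanding along the first row, det(O) = (-3)·(4·16 - (-6)·6) - (-1)·(4·16 - (-6)·(-8)) + 2·(4·6 - 4·(-8)) = (-3)·100 - (-1)·16 + 2·56 = -172
Since det(O) ≠ 0, rank(O) = 3 and the system is completely observable.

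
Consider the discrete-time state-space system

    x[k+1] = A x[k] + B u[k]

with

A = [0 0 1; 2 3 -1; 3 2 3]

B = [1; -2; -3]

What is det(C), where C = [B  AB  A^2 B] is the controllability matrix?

AB = [[-3], [-1], [-10]]
A^2B = [[-10], [1], [-41]]
Controllability matrix C = [B  AB  A^2B] = [[1, -3, -10], [-2, -1, 1], [-3, -10, -41]]
Expanding along the first row, det(C) = 1·((-1)·(-41) - 1·(-10)) - (-3)·((-2)·(-41) - 1·(-3)) + (-10)·((-2)·(-10) - (-1)·(-3)) = 1·51 - (-3)·85 + (-10)·17 = 136
Since det(C) ≠ 0, rank(C) = 3 and the system is completely controllable.

136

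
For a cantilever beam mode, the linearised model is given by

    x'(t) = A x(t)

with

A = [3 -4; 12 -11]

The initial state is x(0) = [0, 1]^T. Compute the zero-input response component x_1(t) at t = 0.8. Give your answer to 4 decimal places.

-0.1448

det(sI - A) = s^2 - (tr A)s + det A, with tr A = 3 + (-11) = -8 and det A = 3·(-11) - (-4)·12 = -33 - (-48) = 15.
So p(s) = det(sI - A) = s^2 + 8s + 15.
Factor s^2 + 8s + 15: two numbers with sum -8 and product 15 are -3 and -5, so s^2 + 8s + 15 = (s + 3)(s + 5).
Hence p(s) = (s + 3) (s + 5), with roots -5, -3.
The eigenvalues -5, -3 are distinct and real, so A is diagonalisable and x(t) = e^{At} x(0) = V diag(e^{λ_i t}) V^{-1} x(0), where the columns of V are the eigenvectors.
λ = -5: A - (-5)I = [[8, -4], [12, -6]]. Row 1 gives 8·v1 + (-4)·v2 = 0, so take v_1 = [-1, -2]^T.
λ = -3: A - (-3)I = [[6, -4], [12, -8]]. Row 1 gives 6·v1 + (-4)·v2 = 0, so take v_2 = [2, 3]^T.
V = [v_1 v_2] = [[-1, 2], [-2, 3]] has det V = 1, so V^{-1} = adj(V)/det V = [[3, -2], [2, -1]].
Modal coordinates z(0) = V^{-1} x(0): 3·0 + (-2)·1 = -2; 2·0 + (-1)·1 = -1; so z(0) = [-2, -1]^T.
x_1(t) = Σ_i (v_i)_1 · z_i(0) · e^{λ_i t} (row 1 of V times the modal terms).
x_1(0.8) = (-1)·(-2)·e^{-5·0.8} + 2·(-1)·e^{-3·0.8} = 2·0.018316 + (-2)·0.090718 = -0.1448.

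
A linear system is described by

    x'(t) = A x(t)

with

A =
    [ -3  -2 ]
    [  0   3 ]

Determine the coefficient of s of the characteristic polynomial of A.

For a 2×2 matrix, det(sI - A) = s^2 - (tr A)s + det A.
tr A = 0, det A = -9.
So p(s) = s^2 - 9.
The coefficient of s is 0.

0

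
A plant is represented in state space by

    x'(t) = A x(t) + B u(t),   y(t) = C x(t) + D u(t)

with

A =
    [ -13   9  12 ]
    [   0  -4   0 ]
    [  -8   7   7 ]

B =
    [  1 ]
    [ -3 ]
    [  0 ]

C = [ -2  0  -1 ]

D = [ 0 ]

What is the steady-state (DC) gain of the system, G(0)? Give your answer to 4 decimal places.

13.5500

G(0) = C(-A)^{-1}B + D = -C A^{-1} B + D.
det A = -20, so A^{-1} = (1/-20)·adj(A) = [[7/5, -21/20, -12/5], [0, -1/4, 0], [8/5, -19/20, -13/5]]
A^{-1} B = [91/20, 3/4, 89/20]^T
C A^{-1} B = -271/20
G(0) = D - C A^{-1} B = 0 - (-271/20) = 271/20 ≈ 13.5500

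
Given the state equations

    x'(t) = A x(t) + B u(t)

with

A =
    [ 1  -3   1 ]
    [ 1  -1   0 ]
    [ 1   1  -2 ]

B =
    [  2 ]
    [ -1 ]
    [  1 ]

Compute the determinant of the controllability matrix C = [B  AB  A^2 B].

164

AB = [[6], [3], [-1]]
A^2B = [[-4], [3], [11]]
Controllability matrix C = [B  AB  A^2B] = [[2, 6, -4], [-1, 3, 3], [1, -1, 11]]
Expanding along the first row, det(C) = 2·(3·11 - 3·(-1)) - 6·((-1)·11 - 3·1) + (-4)·((-1)·(-1) - 3·1) = 2·36 - 6·(-14) + (-4)·(-2) = 164
Since det(C) ≠ 0, rank(C) = 3 and the system is completely controllable.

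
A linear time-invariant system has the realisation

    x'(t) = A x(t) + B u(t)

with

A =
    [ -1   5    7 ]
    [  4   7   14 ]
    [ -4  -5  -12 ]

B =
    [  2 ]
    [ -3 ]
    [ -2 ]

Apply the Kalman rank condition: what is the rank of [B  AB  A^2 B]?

AB = [[-31], [-41], [31]]
A^2B = [[43], [23], [-43]]
Controllability matrix C = [B  AB  A^2B] = [[2, -31, 43], [-3, -41, 23], [-2, 31, -43]]
The rows r1, r2, r3 of C are linearly dependent: r1 + r3 = 0 (check each entry), so rank(C) ≤ 2.
The 2×2 minor from rows 1, 2, columns 1, 2 is 2·(-41) - (-31)·(-3) = -82 - 93 = -175 ≠ 0, so rank(C) = 2.
rank(C) = 2 < n = 3, so the pair (A, B) is not completely controllable.

2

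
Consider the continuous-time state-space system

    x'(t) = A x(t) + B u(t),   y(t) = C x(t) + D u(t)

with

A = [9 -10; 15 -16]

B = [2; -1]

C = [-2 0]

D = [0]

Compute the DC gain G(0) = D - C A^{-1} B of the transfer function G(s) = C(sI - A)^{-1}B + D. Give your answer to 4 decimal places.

G(0) = C(-A)^{-1}B + D = -C A^{-1} B + D.
det A = 6, so A^{-1} = (1/6)·adj(A) = [[-8/3, 5/3], [-5/2, 3/2]]
A^{-1} B = [-7, -13/2]^T
C A^{-1} B = 14
G(0) = D - C A^{-1} B = 0 - (14) = -14

-14.0000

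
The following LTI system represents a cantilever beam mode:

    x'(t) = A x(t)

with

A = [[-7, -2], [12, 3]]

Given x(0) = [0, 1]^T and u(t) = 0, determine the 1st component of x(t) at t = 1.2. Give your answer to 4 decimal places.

-0.2739

det(sI - A) = s^2 - (tr A)s + det A, with tr A = (-7) + 3 = -4 and det A = (-7)·3 - (-2)·12 = -21 - (-24) = 3.
So p(s) = det(sI - A) = s^2 + 4s + 3.
Factor s^2 + 4s + 3: two numbers with sum -4 and product 3 are -1 and -3, so s^2 + 4s + 3 = (s + 1)(s + 3).
Hence p(s) = (s + 1) (s + 3), with roots -3, -1.
The eigenvalues -3, -1 are distinct and real, so A is diagonalisable and x(t) = e^{At} x(0) = V diag(e^{λ_i t}) V^{-1} x(0), where the columns of V are the eigenvectors.
λ = -3: A - (-3)I = [[-4, -2], [12, 6]]. Row 1 gives (-4)·v1 + (-2)·v2 = 0, so take v_1 = [-1, 2]^T.
λ = -1: A - (-1)I = [[-6, -2], [12, 4]]. Row 1 gives (-6)·v1 + (-2)·v2 = 0, so take v_2 = [-1, 3]^T.
V = [v_1 v_2] = [[-1, -1], [2, 3]] has det V = -1, so V^{-1} = adj(V)/det V = [[-3, -1], [2, 1]].
Modal coordinates z(0) = V^{-1} x(0): (-3)·0 + (-1)·1 = -1; 2·0 + 1·1 = 1; so z(0) = [-1, 1]^T.
x_1(t) = Σ_i (v_i)_1 · z_i(0) · e^{λ_i t} (row 1 of V times the modal terms).
x_1(1.2) = (-1)·(-1)·e^{-3·1.2} + (-1)·1·e^{-1·1.2} = 1·0.027324 + (-1)·0.301194 = -0.2739.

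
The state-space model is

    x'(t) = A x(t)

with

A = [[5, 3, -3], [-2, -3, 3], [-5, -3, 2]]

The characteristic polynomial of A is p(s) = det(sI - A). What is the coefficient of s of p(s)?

Expand det(sI - A) for the 3×3 matrix.
p(s) = s^3 - 4s^2 - 11s - 9.
(Check: constant term = det(-A) = (-1)^3 det A = -9; coefficient of s^2 = -tr A = -4.)
The coefficient of s is -11.

-11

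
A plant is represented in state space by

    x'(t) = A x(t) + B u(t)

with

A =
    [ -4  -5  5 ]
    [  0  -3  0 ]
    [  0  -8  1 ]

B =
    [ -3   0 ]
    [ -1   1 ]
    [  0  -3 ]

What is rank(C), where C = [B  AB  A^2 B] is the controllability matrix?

2

AB = [[17, -20], [3, -3], [8, -11]]
A^2B = [[-43, 40], [-9, 9], [-16, 13]]
Controllability matrix C = [B  AB  A^2B] = [[-3, 0, 17, -20, -43, 40], [-1, 1, 3, -3, -9, 9], [0, -3, 8, -11, -16, 13]]
The rows r1, r2, r3 of C are linearly dependent: -r1 + 3·r2 + r3 = 0 (check each entry), so rank(C) ≤ 2.
The 2×2 minor from rows 1, 2, columns 1, 2 is (-3)·1 - 0·(-1) = -3 - 0 = -3 ≠ 0, so rank(C) = 2.
rank(C) = 2 < n = 3, so the pair (A, B) is not completely controllable.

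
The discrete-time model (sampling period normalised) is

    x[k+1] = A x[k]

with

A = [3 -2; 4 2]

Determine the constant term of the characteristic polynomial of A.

For a 2×2 matrix, det(zI - A) = z^2 - (tr A)z + det A.
tr A = 5, det A = 14.
So p(z) = z^2 - 5z + 14.
The constant term is 14.

14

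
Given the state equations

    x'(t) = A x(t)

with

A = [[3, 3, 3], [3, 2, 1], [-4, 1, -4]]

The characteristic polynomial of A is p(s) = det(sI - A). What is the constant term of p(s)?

-30

Expand det(sI - A) for the 3×3 matrix.
p(s) = s^3 - s^2 - 12s - 30.
(Check: constant term = det(-A) = (-1)^3 det A = -30; coefficient of s^2 = -tr A = -1.)
The constant term is -30.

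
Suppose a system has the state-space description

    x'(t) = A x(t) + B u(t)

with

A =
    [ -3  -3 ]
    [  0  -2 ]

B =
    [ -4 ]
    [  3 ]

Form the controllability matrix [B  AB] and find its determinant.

15

AB = [[3], [-6]]
Controllability matrix C = [B  AB] = [[-4, 3], [3, -6]]
det(C) = (-4)·(-6) - 3·3 = 24 - 9 = 15
Since det(C) ≠ 0, rank(C) = 2 and the system is completely controllable.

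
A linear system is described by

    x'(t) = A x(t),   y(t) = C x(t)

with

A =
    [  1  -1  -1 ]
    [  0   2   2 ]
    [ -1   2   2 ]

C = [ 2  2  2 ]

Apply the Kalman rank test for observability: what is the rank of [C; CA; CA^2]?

CA = [[0, 6, 6]]
CA^2 = [[-6, 24, 24]]
Observability matrix O = [C; CA; CA^2] = [[2, 2, 2], [0, 6, 6], [-6, 24, 24]]
The columns c1, c2, c3 of O are linearly dependent: -c2 + c3 = 0 (check each entry), so rank(O) ≤ 2.
The 2×2 minor from rows 1, 2, columns 1, 2 is 2·6 - 2·0 = 12 - 0 = 12 ≠ 0, so rank(O) = 2.
rank(O) = 2 < n = 3, so the pair (A, C) is not completely observable.

2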